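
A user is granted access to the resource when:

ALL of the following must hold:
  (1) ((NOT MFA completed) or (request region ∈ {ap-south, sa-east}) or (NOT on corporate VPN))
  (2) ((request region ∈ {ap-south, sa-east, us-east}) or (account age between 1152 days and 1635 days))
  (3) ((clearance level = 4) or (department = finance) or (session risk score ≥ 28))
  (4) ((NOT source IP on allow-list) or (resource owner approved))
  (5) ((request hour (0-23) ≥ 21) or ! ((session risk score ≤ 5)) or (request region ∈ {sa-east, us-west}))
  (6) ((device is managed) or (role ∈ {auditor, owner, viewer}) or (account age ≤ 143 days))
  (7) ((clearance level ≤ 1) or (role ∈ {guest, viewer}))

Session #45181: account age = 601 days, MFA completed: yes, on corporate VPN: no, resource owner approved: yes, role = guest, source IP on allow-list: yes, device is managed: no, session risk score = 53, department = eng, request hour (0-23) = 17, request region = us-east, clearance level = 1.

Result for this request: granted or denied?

Atomic conditions:
  NOT MFA completed: yes → false
  request region ∈ {ap-south, sa-east}: us-east is not in the set → false
  NOT on corporate VPN: no → true
  request region ∈ {ap-south, sa-east, us-east}: us-east is in the set → true
  account age between 1152 days and 1635 days: 601 in [1152, 1635] is false
  clearance level = 4: 1 == 4 is false
  department = finance: eng == finance is false
  session risk score ≥ 28: 53 ≥ 28 is true
  NOT source IP on allow-list: yes → false
  resource owner approved: yes → true
  request hour (0-23) ≥ 21: 17 ≥ 21 is false
  session risk score ≤ 5: 53 ≤ 5 is false
  request region ∈ {sa-east, us-west}: us-east is not in the set → false
  device is managed: no → false
  role ∈ {auditor, owner, viewer}: guest is not in the set → false
  account age ≤ 143 days: 601 ≤ 143 is false
  clearance level ≤ 1: 1 ≤ 1 is true
  role ∈ {guest, viewer}: guest is in the set → true
Combine:
[1] false OR false OR true = true
[2] true OR false = true
[3] false OR false OR true = true
[4] false OR true = true
[5.2] NOT false = true
[5] false OR true OR false = true
[6] false OR false OR false = false
[7] true OR true = true
[root] true AND true AND true AND true AND true AND false AND true = false
Overall: false → denied

Denied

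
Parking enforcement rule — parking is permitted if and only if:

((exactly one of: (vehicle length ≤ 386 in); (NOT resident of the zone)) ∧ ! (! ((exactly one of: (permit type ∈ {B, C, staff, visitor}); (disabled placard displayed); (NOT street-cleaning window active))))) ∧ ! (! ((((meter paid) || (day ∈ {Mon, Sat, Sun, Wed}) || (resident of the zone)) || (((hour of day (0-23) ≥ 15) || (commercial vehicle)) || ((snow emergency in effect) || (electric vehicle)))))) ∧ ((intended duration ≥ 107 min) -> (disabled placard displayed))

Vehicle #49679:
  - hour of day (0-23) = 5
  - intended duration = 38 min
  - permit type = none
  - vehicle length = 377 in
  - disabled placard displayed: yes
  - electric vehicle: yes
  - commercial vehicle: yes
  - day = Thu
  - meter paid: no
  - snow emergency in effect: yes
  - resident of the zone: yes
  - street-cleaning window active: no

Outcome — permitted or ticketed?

Atomic conditions:
  vehicle length ≤ 386 in: 377 ≤ 386 is true
  NOT resident of the zone: yes → false
  permit type ∈ {B, C, staff, visitor}: none is not in the set → false
  disabled placard displayed: yes → true
  NOT street-cleaning window active: no → true
  meter paid: no → false
  day ∈ {Mon, Sat, Sun, Wed}: Thu is not in the set → false
  resident of the zone: yes → true
  hour of day (0-23) ≥ 15: 5 ≥ 15 is false
  commercial vehicle: yes → true
  snow emergency in effect: yes → true
  electric vehicle: yes → true
  intended duration ≥ 107 min: 38 ≥ 107 is false
Combine:
[1.1] exactly-one(true, false) = true
[1.2.1.1] exactly-one(false, true, true) = false
[1.2.1] NOT false = true
[1.2] NOT true = false
[1] true AND false = false
[2.1.1.1] false OR false OR true = true
[2.1.1.2.1] false OR true = true
[2.1.1.2.2] true OR true = true
[2.1.1.2] true OR true = true
[2.1.1] true OR true = true
[2.1] NOT true = false
[2] NOT false = true
[3] false → true (antecedent false ⇒ implication holds) = true
[root] false AND true AND true = false
Overall: false → ticketed

Ticketed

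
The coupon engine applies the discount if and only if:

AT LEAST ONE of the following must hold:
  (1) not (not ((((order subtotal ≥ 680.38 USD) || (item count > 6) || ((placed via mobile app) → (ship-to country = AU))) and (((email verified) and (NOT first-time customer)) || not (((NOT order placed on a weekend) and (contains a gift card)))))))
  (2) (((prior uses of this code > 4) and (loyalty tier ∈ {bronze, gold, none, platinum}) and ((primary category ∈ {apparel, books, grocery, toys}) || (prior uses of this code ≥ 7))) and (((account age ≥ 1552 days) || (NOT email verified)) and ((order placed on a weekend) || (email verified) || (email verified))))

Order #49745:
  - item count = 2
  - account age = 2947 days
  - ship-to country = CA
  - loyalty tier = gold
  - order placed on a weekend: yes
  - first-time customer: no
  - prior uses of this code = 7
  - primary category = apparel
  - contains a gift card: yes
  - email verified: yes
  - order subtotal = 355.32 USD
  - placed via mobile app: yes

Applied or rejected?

Atomic conditions:
  order subtotal ≥ 680.38 USD: 355.32 ≥ 680.38 is false
  item count > 6: 2 > 6 is false
  placed via mobile app: yes → true
  ship-to country = AU: CA == AU is false
  email verified: yes → true
  NOT first-time customer: no → true
  NOT order placed on a weekend: yes → false
  contains a gift card: yes → true
  prior uses of this code > 4: 7 > 4 is true
  loyalty tier ∈ {bronze, gold, none, platinum}: gold is in the set → true
  primary category ∈ {apparel, books, grocery, toys}: apparel is in the set → true
  prior uses of this code ≥ 7: 7 ≥ 7 is true
  account age ≥ 1552 days: 2947 ≥ 1552 is true
  NOT email verified: yes → false
  order placed on a weekend: yes → true
Combine:
[1.1.1.1.3] true → false = false
[1.1.1.1] false OR false OR false = false
[1.1.1.2.1] true AND true = true
[1.1.1.2.2.1] false AND true = false
[1.1.1.2.2] NOT false = true
[1.1.1.2] true OR true = true
[1.1.1] false AND true = false
[1.1] NOT false = true
[1] NOT true = false
[2.1.3] true OR true = true
[2.1] true AND true AND true = true
[2.2.1] true OR false = true
[2.2.2] true OR true OR true = true
[2.2] true AND true = true
[2] true AND true = true
[root] false OR true = true
Overall: true → applied

Applied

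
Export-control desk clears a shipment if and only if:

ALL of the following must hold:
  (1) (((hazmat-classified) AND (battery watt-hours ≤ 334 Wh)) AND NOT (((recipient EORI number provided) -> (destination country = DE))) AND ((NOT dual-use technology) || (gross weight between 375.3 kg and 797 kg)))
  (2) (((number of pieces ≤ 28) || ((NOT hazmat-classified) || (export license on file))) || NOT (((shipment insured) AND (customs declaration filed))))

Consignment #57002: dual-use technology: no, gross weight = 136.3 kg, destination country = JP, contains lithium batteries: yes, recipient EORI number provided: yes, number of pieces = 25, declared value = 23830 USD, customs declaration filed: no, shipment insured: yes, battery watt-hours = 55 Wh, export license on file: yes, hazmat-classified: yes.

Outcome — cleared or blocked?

Atomic conditions:
  hazmat-classified: yes → true
  battery watt-hours ≤ 334 Wh: 55 ≤ 334 is true
  recipient EORI number provided: yes → true
  destination country = DE: JP == DE is false
  NOT dual-use technology: no → true
  gross weight between 375.3 kg and 797 kg: 136.3 in [375.3, 797] is false
  number of pieces ≤ 28: 25 ≤ 28 is true
  NOT hazmat-classified: yes → false
  export license on file: yes → true
  shipment insured: yes → true
  customs declaration filed: no → false
Combine:
[1.1] true AND true = true
[1.2.1] true → false = false
[1.2] NOT false = true
[1.3] true OR false = true
[1] true AND true AND true = true
[2.1.2] false OR true = true
[2.1] true OR true = true
[2.2.1] true AND false = false
[2.2] NOT false = true
[2] true OR true = true
[root] true AND true = true
Overall: true → cleared

Cleared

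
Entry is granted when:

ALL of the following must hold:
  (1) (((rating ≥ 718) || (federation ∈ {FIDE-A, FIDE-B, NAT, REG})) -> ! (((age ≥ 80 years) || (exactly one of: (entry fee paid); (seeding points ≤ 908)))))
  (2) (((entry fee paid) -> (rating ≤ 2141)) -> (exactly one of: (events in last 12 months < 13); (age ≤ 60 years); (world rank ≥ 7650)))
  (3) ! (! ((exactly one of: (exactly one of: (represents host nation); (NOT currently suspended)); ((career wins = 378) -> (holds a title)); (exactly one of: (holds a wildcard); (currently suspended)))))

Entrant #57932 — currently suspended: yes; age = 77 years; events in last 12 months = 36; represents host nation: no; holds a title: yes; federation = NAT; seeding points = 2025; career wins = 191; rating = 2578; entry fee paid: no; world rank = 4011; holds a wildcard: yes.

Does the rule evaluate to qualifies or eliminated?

Atomic conditions:
  rating ≥ 718: 2578 ≥ 718 is true
  federation ∈ {FIDE-A, FIDE-B, NAT, REG}: NAT is in the set → true
  age ≥ 80 years: 77 ≥ 80 is false
  entry fee paid: no → false
  seeding points ≤ 908: 2025 ≤ 908 is false
  rating ≤ 2141: 2578 ≤ 2141 is false
  events in last 12 months < 13: 36 < 13 is false
  age ≤ 60 years: 77 ≤ 60 is false
  world rank ≥ 7650: 4011 ≥ 7650 is false
  represents host nation: no → false
  NOT currently suspended: yes → false
  career wins = 378: 191 == 378 is false
  holds a title: yes → true
  holds a wildcard: yes → true
  currently suspended: yes → true
Combine:
[1.1] true OR true = true
[1.2.1.2] exactly-one(false, false) = false
[1.2.1] false OR false = false
[1.2] NOT false = true
[1] true → true = true
[2.1] false → false (antecedent false ⇒ implication holds) = true
[2.2] exactly-one(false, false, false) = false
[2] true → false = false
[3.1.1.1] exactly-one(false, false) = false
[3.1.1.2] false → true (antecedent false ⇒ implication holds) = true
[3.1.1.3] exactly-one(true, true) = false
[3.1.1] exactly-one(false, true, false) = true
[3.1] NOT true = false
[3] NOT false = true
[root] true AND false AND true = false
Overall: false → eliminated

Eliminated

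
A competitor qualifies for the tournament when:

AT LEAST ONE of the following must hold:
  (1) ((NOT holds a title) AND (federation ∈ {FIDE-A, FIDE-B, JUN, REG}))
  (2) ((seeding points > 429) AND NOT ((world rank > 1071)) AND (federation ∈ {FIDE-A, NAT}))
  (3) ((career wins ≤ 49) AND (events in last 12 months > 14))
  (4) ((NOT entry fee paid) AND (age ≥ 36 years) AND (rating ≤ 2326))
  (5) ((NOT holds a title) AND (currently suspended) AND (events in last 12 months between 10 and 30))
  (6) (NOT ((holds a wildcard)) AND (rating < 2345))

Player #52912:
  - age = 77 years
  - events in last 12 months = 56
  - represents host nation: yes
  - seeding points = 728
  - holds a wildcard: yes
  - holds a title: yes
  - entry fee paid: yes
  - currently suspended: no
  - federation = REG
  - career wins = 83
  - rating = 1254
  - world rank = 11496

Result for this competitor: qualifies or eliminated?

Atomic conditions:
  NOT holds a title: yes → false
  federation ∈ {FIDE-A, FIDE-B, JUN, REG}: REG is in the set → true
  seeding points > 429: 728 > 429 is true
  world rank > 1071: 11496 > 1071 is true
  federation ∈ {FIDE-A, NAT}: REG is not in the set → false
  career wins ≤ 49: 83 ≤ 49 is false
  events in last 12 months > 14: 56 > 14 is true
  NOT entry fee paid: yes → false
  age ≥ 36 years: 77 ≥ 36 is true
  rating ≤ 2326: 1254 ≤ 2326 is true
  currently suspended: no → false
  events in last 12 months between 10 and 30: 56 in [10, 30] is false
  holds a wildcard: yes → true
  rating < 2345: 1254 < 2345 is true
Combine:
[1] false AND true = false
[2.2] NOT true = false
[2] true AND false AND false = false
[3] false AND true = false
[4] false AND true AND true = false
[5] false AND false AND false = false
[6.1] NOT true = false
[6] false AND true = false
[root] false OR false OR false OR false OR false OR false = false
Overall: false → eliminated

Eliminated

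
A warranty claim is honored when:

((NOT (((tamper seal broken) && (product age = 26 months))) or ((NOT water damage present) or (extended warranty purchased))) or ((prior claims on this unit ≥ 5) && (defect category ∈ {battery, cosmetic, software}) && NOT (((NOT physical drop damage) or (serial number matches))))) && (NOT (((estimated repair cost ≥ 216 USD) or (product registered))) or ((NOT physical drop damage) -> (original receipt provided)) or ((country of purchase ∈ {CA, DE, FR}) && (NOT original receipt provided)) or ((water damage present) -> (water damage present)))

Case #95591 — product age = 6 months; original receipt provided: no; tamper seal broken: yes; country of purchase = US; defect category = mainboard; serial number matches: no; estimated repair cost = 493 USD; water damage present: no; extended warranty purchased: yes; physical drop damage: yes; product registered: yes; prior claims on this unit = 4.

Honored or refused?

Honored

Atomic conditions:
  tamper seal broken: yes → true
  product age = 26 months: 6 == 26 is false
  NOT water damage present: no → true
  extended warranty purchased: yes → true
  prior claims on this unit ≥ 5: 4 ≥ 5 is false
  defect category ∈ {battery, cosmetic, software}: mainboard is not in the set → false
  NOT physical drop damage: yes → false
  serial number matches: no → false
  estimated repair cost ≥ 216 USD: 493 ≥ 216 is true
  product registered: yes → true
  original receipt provided: no → false
  country of purchase ∈ {CA, DE, FR}: US is not in the set → false
  NOT original receipt provided: no → true
  water damage present: no → false
Combine:
[1.1.1.1] true AND false = false
[1.1.1] NOT false = true
[1.1.2] true OR true = true
[1.1] true OR true = true
[1.2.3.1] false OR false = false
[1.2.3] NOT false = true
[1.2] false AND false AND true = false
[1] true OR false = true
[2.1.1] true OR true = true
[2.1] NOT true = false
[2.2] false → false (antecedent false ⇒ implication holds) = true
[2.3] false AND true = false
[2.4] false → false (antecedent false ⇒ implication holds) = true
[2] false OR true OR false OR true = true
[root] true AND true = true
Overall: true → honored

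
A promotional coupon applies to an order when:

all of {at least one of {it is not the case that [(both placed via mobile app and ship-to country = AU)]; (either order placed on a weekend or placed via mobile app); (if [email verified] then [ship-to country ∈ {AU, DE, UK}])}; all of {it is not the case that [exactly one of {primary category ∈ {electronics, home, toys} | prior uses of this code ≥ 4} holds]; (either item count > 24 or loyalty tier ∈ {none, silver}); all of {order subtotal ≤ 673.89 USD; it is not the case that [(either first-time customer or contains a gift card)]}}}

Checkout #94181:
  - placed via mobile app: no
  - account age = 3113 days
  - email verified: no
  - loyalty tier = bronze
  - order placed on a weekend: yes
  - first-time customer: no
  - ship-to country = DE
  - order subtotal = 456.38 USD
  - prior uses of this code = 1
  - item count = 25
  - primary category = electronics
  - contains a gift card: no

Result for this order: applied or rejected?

Rejected

Atomic conditions:
  placed via mobile app: no → false
  ship-to country = AU: DE == AU is false
  order placed on a weekend: yes → true
  email verified: no → false
  ship-to country ∈ {AU, DE, UK}: DE is in the set → true
  primary category ∈ {electronics, home, toys}: electronics is in the set → true
  prior uses of this code ≥ 4: 1 ≥ 4 is false
  item count > 24: 25 > 24 is true
  loyalty tier ∈ {none, silver}: bronze is not in the set → false
  order subtotal ≤ 673.89 USD: 456.38 ≤ 673.89 is true
  first-time customer: no → false
  contains a gift card: no → false
Combine:
[1.1.1] false AND false = false
[1.1] NOT false = true
[1.2] true OR false = true
[1.3] false → true (antecedent false ⇒ implication holds) = true
[1] true OR true OR true = true
[2.1.1] exactly-one(true, false) = true
[2.1] NOT true = false
[2.2] true OR false = true
[2.3.2.1] false OR false = false
[2.3.2] NOT false = true
[2.3] true AND true = true
[2] false AND true AND true = false
[root] true AND false = false
Overall: false → rejected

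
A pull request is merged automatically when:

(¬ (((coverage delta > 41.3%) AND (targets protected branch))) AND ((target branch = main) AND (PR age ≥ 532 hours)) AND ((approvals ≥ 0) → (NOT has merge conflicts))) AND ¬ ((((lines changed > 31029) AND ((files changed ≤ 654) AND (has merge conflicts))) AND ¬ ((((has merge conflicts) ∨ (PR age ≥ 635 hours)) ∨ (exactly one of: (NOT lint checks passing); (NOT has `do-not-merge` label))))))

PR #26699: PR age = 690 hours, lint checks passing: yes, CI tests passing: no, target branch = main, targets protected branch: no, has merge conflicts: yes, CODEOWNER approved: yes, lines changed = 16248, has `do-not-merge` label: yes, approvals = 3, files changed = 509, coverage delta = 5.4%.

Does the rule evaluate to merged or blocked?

Blocked

Atomic conditions:
  coverage delta > 41.3%: 5.4 > 41.3 is false
  targets protected branch: no → false
  target branch = main: main == main is true
  PR age ≥ 532 hours: 690 ≥ 532 is true
  approvals ≥ 0: 3 ≥ 0 is true
  NOT has merge conflicts: yes → false
  lines changed > 31029: 16248 > 31029 is false
  files changed ≤ 654: 509 ≤ 654 is true
  has merge conflicts: yes → true
  PR age ≥ 635 hours: 690 ≥ 635 is true
  NOT lint checks passing: yes → false
  NOT has `do-not-merge` label: yes → false
Combine:
[1.1.1] false AND false = false
[1.1] NOT false = true
[1.2] true AND true = true
[1.3] true → false = false
[1] true AND true AND false = false
[2.1.1.2] true AND true = true
[2.1.1] false AND true = false
[2.1.2.1.1] true OR true = true
[2.1.2.1.2] exactly-one(false, false) = false
[2.1.2.1] true OR false = true
[2.1.2] NOT true = false
[2.1] false AND false = false
[2] NOT false = true
[root] false AND true = false
Overall: false → blocked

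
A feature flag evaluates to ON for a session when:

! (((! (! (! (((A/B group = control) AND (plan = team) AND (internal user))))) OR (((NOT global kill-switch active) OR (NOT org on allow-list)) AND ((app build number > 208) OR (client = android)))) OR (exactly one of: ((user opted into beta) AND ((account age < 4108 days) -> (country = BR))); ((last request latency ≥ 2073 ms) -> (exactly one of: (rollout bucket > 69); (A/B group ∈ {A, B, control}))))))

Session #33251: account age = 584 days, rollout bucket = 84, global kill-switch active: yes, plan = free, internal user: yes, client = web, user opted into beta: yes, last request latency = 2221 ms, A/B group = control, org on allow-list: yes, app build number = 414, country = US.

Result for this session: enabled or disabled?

Disabled

Atomic conditions:
  A/B group = control: control == control is true
  plan = team: free == team is false
  internal user: yes → true
  NOT global kill-switch active: yes → false
  NOT org on allow-list: yes → false
  app build number > 208: 414 > 208 is true
  client = android: web == android is false
  user opted into beta: yes → true
  account age < 4108 days: 584 < 4108 is true
  country = BR: US == BR is false
  last request latency ≥ 2073 ms: 2221 ≥ 2073 is true
  rollout bucket > 69: 84 > 69 is true
  A/B group ∈ {A, B, control}: control is in the set → true
Combine:
[1.1.1.1.1.1] true AND false AND true = false
[1.1.1.1.1] NOT false = true
[1.1.1.1] NOT true = false
[1.1.1] NOT false = true
[1.1.2.1] false OR false = false
[1.1.2.2] true OR false = true
[1.1.2] false AND true = false
[1.1] true OR false = true
[1.2.1.2] true → false = false
[1.2.1] true AND false = false
[1.2.2.2] exactly-one(true, true) = false
[1.2.2] true → false = false
[1.2] exactly-one(false, false) = false
[1] true OR false = true
[root] NOT true = false
Overall: false → disabled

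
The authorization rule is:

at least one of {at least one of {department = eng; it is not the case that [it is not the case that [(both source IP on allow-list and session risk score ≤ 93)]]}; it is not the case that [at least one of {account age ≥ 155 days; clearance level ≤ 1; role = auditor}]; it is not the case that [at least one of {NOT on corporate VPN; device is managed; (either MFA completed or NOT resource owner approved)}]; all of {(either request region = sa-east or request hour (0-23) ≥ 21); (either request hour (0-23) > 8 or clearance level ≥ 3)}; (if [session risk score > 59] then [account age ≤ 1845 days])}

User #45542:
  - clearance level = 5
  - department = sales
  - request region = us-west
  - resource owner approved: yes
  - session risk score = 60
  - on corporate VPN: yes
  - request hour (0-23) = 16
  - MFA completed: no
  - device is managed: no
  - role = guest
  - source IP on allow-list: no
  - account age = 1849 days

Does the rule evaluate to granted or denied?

Atomic conditions:
  department = eng: sales == eng is false
  source IP on allow-list: no → false
  session risk score ≤ 93: 60 ≤ 93 is true
  account age ≥ 155 days: 1849 ≥ 155 is true
  clearance level ≤ 1: 5 ≤ 1 is false
  role = auditor: guest == auditor is false
  NOT on corporate VPN: yes → false
  device is managed: no → false
  MFA completed: no → false
  NOT resource owner approved: yes → false
  request region = sa-east: us-west == sa-east is false
  request hour (0-23) ≥ 21: 16 ≥ 21 is false
  request hour (0-23) > 8: 16 > 8 is true
  clearance level ≥ 3: 5 ≥ 3 is true
  session risk score > 59: 60 > 59 is true
  account age ≤ 1845 days: 1849 ≤ 1845 is false
Combine:
[1.2.1.1] false AND true = false
[1.2.1] NOT false = true
[1.2] NOT true = false
[1] false OR false = false
[2.1] true OR false OR false = true
[2] NOT true = false
[3.1.3] false OR false = false
[3.1] false OR false OR false = false
[3] NOT false = true
[4.1] false OR false = false
[4.2] true OR true = true
[4] false AND true = false
[5] true → false = false
[root] false OR false OR true OR false OR false = true
Overall: true → granted

Granted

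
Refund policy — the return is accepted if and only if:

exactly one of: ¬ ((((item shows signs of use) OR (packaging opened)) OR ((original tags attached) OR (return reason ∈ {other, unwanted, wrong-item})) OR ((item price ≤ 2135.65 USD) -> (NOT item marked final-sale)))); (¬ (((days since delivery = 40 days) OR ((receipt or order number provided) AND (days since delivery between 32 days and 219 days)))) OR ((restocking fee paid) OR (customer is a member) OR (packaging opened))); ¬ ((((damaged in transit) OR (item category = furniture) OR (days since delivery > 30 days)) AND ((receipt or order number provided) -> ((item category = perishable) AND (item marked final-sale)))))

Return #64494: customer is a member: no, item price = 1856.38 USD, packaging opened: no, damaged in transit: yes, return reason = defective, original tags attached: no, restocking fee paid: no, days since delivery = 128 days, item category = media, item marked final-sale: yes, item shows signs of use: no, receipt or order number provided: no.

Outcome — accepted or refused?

Refused

Atomic conditions:
  item shows signs of use: no → false
  packaging opened: no → false
  original tags attached: no → false
  return reason ∈ {other, unwanted, wrong-item}: defective is not in the set → false
  item price ≤ 2135.65 USD: 1856.38 ≤ 2135.65 is true
  NOT item marked final-sale: yes → false
  days since delivery = 40 days: 128 == 40 is false
  receipt or order number provided: no → false
  days since delivery between 32 days and 219 days: 128 in [32, 219] is true
  restocking fee paid: no → false
  customer is a member: no → false
  damaged in transit: yes → true
  item category = furniture: media == furniture is false
  days since delivery > 30 days: 128 > 30 is true
  item category = perishable: media == perishable is false
  item marked final-sale: yes → true
Combine:
[1.1.1] false OR false = false
[1.1.2] false OR false = false
[1.1.3] true → false = false
[1.1] false OR false OR false = false
[1] NOT false = true
[2.1.1.2] false AND true = false
[2.1.1] false OR false = false
[2.1] NOT false = true
[2.2] false OR false OR false = false
[2] true OR false = true
[3.1.1] true OR false OR true = true
[3.1.2.2] false AND true = false
[3.1.2] false → false (antecedent false ⇒ implication holds) = true
[3.1] true AND true = true
[3] NOT true = false
[root] exactly-one(true, true, false) = false
Overall: false → refused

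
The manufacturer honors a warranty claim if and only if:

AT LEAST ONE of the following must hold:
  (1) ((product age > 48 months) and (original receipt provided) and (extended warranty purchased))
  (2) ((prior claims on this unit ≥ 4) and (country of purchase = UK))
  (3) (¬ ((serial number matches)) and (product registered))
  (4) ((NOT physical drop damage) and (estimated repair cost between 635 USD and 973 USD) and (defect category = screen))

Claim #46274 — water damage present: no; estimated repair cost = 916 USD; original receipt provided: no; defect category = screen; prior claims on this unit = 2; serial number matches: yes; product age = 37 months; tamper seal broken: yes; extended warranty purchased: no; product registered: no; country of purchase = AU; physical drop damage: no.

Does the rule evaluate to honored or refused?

Honored

Atomic conditions:
  product age > 48 months: 37 > 48 is false
  original receipt provided: no → false
  extended warranty purchased: no → false
  prior claims on this unit ≥ 4: 2 ≥ 4 is false
  country of purchase = UK: AU == UK is false
  serial number matches: yes → true
  product registered: no → false
  NOT physical drop damage: no → true
  estimated repair cost between 635 USD and 973 USD: 916 in [635, 973] is true
  defect category = screen: screen == screen is true
Combine:
[1] false AND false AND false = false
[2] false AND false = false
[3.1] NOT true = false
[3] false AND false = false
[4] true AND true AND true = true
[root] false OR false OR false OR true = true
Overall: true → honored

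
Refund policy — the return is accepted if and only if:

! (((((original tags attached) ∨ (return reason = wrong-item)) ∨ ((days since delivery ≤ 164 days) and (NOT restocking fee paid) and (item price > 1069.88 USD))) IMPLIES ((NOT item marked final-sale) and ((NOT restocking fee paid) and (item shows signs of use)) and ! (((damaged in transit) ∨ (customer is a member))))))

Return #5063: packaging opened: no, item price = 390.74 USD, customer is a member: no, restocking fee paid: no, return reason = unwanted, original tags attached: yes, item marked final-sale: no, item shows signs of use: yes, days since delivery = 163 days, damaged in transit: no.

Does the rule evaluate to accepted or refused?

Refused

Atomic conditions:
  original tags attached: yes → true
  return reason = wrong-item: unwanted == wrong-item is false
  days since delivery ≤ 164 days: 163 ≤ 164 is true
  NOT restocking fee paid: no → true
  item price > 1069.88 USD: 390.74 > 1069.88 is false
  NOT item marked final-sale: no → true
  item shows signs of use: yes → true
  damaged in transit: no → false
  customer is a member: no → false
Combine:
[1.1.1] true OR false = true
[1.1.2] true AND true AND false = false
[1.1] true OR false = true
[1.2.2] true AND true = true
[1.2.3.1] false OR false = false
[1.2.3] NOT false = true
[1.2] true AND true AND true = true
[1] true → true = true
[root] NOT true = false
Overall: false → refused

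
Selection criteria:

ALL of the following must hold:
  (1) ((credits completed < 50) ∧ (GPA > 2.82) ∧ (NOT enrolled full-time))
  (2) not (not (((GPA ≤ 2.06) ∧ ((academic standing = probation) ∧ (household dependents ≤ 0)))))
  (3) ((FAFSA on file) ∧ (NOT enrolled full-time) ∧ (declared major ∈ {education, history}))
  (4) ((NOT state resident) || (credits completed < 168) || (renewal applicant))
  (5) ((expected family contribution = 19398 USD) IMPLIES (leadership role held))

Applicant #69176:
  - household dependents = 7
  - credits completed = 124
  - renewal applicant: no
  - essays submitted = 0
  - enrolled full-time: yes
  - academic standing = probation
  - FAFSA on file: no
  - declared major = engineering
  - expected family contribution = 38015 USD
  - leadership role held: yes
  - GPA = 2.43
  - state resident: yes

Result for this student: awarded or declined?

Atomic conditions:
  credits completed < 50: 124 < 50 is false
  GPA > 2.82: 2.43 > 2.82 is false
  NOT enrolled full-time: yes → false
  GPA ≤ 2.06: 2.43 ≤ 2.06 is false
  academic standing = probation: probation == probation is true
  household dependents ≤ 0: 7 ≤ 0 is false
  FAFSA on file: no → false
  declared major ∈ {education, history}: engineering is not in the set → false
  NOT state resident: yes → false
  credits completed < 168: 124 < 168 is true
  renewal applicant: no → false
  expected family contribution = 19398 USD: 38015 == 19398 is false
  leadership role held: yes → true
Combine:
[1] false AND false AND false = false
[2.1.1.2] true AND false = false
[2.1.1] false AND false = false
[2.1] NOT false = true
[2] NOT true = false
[3] false AND false AND false = false
[4] false OR true OR false = true
[5] false → true (antecedent false ⇒ implication holds) = true
[root] false AND false AND false AND true AND true = false
Overall: false → declined

Declined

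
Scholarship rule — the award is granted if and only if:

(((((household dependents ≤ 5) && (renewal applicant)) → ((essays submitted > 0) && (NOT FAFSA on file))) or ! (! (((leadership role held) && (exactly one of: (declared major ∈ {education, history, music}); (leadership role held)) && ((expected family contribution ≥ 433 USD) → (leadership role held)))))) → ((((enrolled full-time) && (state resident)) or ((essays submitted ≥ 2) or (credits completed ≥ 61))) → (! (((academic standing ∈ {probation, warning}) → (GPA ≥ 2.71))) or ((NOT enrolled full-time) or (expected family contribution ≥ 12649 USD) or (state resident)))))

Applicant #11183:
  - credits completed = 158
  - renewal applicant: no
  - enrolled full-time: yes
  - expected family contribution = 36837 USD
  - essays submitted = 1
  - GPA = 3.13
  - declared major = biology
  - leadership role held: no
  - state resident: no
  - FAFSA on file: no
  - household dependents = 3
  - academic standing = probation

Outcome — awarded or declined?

Atomic conditions:
  household dependents ≤ 5: 3 ≤ 5 is true
  renewal applicant: no → false
  essays submitted > 0: 1 > 0 is true
  NOT FAFSA on file: no → true
  leadership role held: no → false
  declared major ∈ {education, history, music}: biology is not in the set → false
  expected family contribution ≥ 433 USD: 36837 ≥ 433 is true
  enrolled full-time: yes → true
  state resident: no → false
  essays submitted ≥ 2: 1 ≥ 2 is false
  credits completed ≥ 61: 158 ≥ 61 is true
  academic standing ∈ {probation, warning}: probation is in the set → true
  GPA ≥ 2.71: 3.13 ≥ 2.71 is true
  NOT enrolled full-time: yes → false
  expected family contribution ≥ 12649 USD: 36837 ≥ 12649 is true
Combine:
[1.1.1] true AND false = false
[1.1.2] true AND true = true
[1.1] false → true (antecedent false ⇒ implication holds) = true
[1.2.1.1.2] exactly-one(false, false) = false
[1.2.1.1.3] true → false = false
[1.2.1.1] false AND false AND false = false
[1.2.1] NOT false = true
[1.2] NOT true = false
[1] true OR false = true
[2.1.1] true AND false = false
[2.1.2] false OR true = true
[2.1] false OR true = true
[2.2.1.1] true → true = true
[2.2.1] NOT true = false
[2.2.2] false OR true OR false = true
[2.2] false OR true = true
[2] true → true = true
[root] true → true = true
Overall: true → awarded

Awarded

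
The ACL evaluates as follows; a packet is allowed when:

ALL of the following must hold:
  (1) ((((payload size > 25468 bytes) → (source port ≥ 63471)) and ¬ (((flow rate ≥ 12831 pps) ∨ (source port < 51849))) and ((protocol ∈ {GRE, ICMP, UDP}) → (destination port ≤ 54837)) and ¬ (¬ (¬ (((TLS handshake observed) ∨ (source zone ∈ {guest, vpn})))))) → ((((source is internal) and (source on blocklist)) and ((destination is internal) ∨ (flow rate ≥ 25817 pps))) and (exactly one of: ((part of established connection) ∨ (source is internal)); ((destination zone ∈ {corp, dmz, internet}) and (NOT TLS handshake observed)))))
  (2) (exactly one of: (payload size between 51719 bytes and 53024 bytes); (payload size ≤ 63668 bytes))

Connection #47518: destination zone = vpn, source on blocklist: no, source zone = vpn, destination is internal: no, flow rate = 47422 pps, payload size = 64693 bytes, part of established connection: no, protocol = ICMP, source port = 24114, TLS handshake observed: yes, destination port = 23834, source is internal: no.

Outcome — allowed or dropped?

Atomic conditions:
  payload size > 25468 bytes: 64693 > 25468 is true
  source port ≥ 63471: 24114 ≥ 63471 is false
  flow rate ≥ 12831 pps: 47422 ≥ 12831 is true
  source port < 51849: 24114 < 51849 is true
  protocol ∈ {GRE, ICMP, UDP}: ICMP is in the set → true
  destination port ≤ 54837: 23834 ≤ 54837 is true
  TLS handshake observed: yes → true
  source zone ∈ {guest, vpn}: vpn is in the set → true
  source is internal: no → false
  source on blocklist: no → false
  destination is internal: no → false
  flow rate ≥ 25817 pps: 47422 ≥ 25817 is true
  part of established connection: no → false
  destination zone ∈ {corp, dmz, internet}: vpn is not in the set → false
  NOT TLS handshake observed: yes → false
  payload size between 51719 bytes and 53024 bytes: 64693 in [51719, 53024] is false
  payload size ≤ 63668 bytes: 64693 ≤ 63668 is false
Combine:
[1.1.1] true → false = false
[1.1.2.1] true OR true = true
[1.1.2] NOT true = false
[1.1.3] true → true = true
[1.1.4.1.1.1] true OR true = true
[1.1.4.1.1] NOT true = false
[1.1.4.1] NOT false = true
[1.1.4] NOT true = false
[1.1] false AND false AND true AND false = false
[1.2.1.1] false AND false = false
[1.2.1.2] false OR true = true
[1.2.1] false AND true = false
[1.2.2.1] false OR false = false
[1.2.2.2] false AND false = false
[1.2.2] exactly-one(false, false) = false
[1.2] false AND false = false
[1] false → false (antecedent false ⇒ implication holds) = true
[2] exactly-one(false, false) = false
[root] true AND false = false
Overall: false → dropped

Dropped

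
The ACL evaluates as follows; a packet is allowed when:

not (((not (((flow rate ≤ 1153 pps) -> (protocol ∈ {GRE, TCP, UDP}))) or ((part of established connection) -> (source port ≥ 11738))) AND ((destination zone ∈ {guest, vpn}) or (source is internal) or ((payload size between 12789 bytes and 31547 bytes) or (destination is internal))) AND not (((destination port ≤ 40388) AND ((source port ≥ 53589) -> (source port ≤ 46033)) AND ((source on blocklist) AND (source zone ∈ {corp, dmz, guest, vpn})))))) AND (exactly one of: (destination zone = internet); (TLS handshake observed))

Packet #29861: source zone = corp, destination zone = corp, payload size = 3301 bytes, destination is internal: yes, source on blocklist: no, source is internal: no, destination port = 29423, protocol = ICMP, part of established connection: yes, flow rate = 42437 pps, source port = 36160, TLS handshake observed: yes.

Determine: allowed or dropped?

Dropped

Atomic conditions:
  flow rate ≤ 1153 pps: 42437 ≤ 1153 is false
  protocol ∈ {GRE, TCP, UDP}: ICMP is not in the set → false
  part of established connection: yes → true
  source port ≥ 11738: 36160 ≥ 11738 is true
  destination zone ∈ {guest, vpn}: corp is not in the set → false
  source is internal: no → false
  payload size between 12789 bytes and 31547 bytes: 3301 in [12789, 31547] is false
  destination is internal: yes → true
  destination port ≤ 40388: 29423 ≤ 40388 is true
  source port ≥ 53589: 36160 ≥ 53589 is false
  source port ≤ 46033: 36160 ≤ 46033 is true
  source on blocklist: no → false
  source zone ∈ {corp, dmz, guest, vpn}: corp is in the set → true
  destination zone = internet: corp == internet is false
  TLS handshake observed: yes → true
Combine:
[1.1.1.1.1] false → false (antecedent false ⇒ implication holds) = true
[1.1.1.1] NOT true = false
[1.1.1.2] true → true = true
[1.1.1] false OR true = true
[1.1.2.3] false OR true = true
[1.1.2] false OR false OR true = true
[1.1.3.1.2] false → true (antecedent false ⇒ implication holds) = true
[1.1.3.1.3] false AND true = false
[1.1.3.1] true AND true AND false = false
[1.1.3] NOT false = true
[1.1] true AND true AND true = true
[1] NOT true = false
[2] exactly-one(false, true) = true
[root] false AND true = false
Overall: false → dropped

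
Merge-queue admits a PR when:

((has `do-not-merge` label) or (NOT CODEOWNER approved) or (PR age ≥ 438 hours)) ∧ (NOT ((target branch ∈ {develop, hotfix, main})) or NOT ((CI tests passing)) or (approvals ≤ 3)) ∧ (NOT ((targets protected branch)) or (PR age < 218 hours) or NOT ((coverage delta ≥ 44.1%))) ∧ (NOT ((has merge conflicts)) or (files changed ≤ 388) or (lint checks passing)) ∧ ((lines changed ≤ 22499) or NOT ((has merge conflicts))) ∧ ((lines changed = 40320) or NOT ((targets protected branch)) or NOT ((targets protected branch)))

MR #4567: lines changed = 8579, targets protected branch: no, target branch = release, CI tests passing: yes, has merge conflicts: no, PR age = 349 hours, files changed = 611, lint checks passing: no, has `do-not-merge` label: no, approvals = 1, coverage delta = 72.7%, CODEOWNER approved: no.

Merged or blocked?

Merged

Atomic conditions:
  has `do-not-merge` label: no → false
  NOT CODEOWNER approved: no → true
  PR age ≥ 438 hours: 349 ≥ 438 is false
  target branch ∈ {develop, hotfix, main}: release is not in the set → false
  CI tests passing: yes → true
  approvals ≤ 3: 1 ≤ 3 is true
  targets protected branch: no → false
  PR age < 218 hours: 349 < 218 is false
  coverage delta ≥ 44.1%: 72.7 ≥ 44.1 is true
  has merge conflicts: no → false
  files changed ≤ 388: 611 ≤ 388 is false
  lint checks passing: no → false
  lines changed ≤ 22499: 8579 ≤ 22499 is true
  lines changed = 40320: 8579 == 40320 is false
Combine:
[1] false OR true OR false = true
[2.1] NOT false = true
[2.2] NOT true = false
[2] true OR false OR true = true
[3.1] NOT false = true
[3.3] NOT true = false
[3] true OR false OR false = true
[4.1] NOT false = true
[4] true OR false OR false = true
[5.2] NOT false = true
[5] true OR true = true
[6.2] NOT false = true
[6.3] NOT false = true
[6] false OR true OR true = true
[root] true AND true AND true AND true AND true AND true = true
Overall: true → merged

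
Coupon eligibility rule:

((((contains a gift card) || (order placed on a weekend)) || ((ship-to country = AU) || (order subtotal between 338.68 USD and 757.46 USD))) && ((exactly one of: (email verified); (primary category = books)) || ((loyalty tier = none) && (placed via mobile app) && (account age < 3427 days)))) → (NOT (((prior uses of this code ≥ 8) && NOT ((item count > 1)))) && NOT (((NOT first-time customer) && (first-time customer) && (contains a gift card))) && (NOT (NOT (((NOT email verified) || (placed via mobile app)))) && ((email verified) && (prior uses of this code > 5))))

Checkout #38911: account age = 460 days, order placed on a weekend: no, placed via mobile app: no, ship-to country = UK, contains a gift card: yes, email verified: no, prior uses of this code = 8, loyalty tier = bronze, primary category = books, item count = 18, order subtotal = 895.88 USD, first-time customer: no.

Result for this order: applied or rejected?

Rejected

Atomic conditions:
  contains a gift card: yes → true
  order placed on a weekend: no → false
  ship-to country = AU: UK == AU is false
  order subtotal between 338.68 USD and 757.46 USD: 895.88 in [338.68, 757.46] is false
  email verified: no → false
  primary category = books: books == books is true
  loyalty tier = none: bronze == none is false
  placed via mobile app: no → false
  account age < 3427 days: 460 < 3427 is true
  prior uses of this code ≥ 8: 8 ≥ 8 is true
  item count > 1: 18 > 1 is true
  NOT first-time customer: no → true
  first-time customer: no → false
  NOT email verified: no → true
  prior uses of this code > 5: 8 > 5 is true
Combine:
[1.1.1] true OR false = true
[1.1.2] false OR false = false
[1.1] true OR false = true
[1.2.1] exactly-one(false, true) = true
[1.2.2] false AND false AND true = false
[1.2] true OR false = true
[1] true AND true = true
[2.1.1.2] NOT true = false
[2.1.1] true AND false = false
[2.1] NOT false = true
[2.2.1] true AND false AND true = false
[2.2] NOT false = true
[2.3.1.1.1] true OR false = true
[2.3.1.1] NOT true = false
[2.3.1] NOT false = true
[2.3.2] false AND true = false
[2.3] true AND false = false
[2] true AND true AND false = false
[root] true → false = false
Overall: false → rejected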